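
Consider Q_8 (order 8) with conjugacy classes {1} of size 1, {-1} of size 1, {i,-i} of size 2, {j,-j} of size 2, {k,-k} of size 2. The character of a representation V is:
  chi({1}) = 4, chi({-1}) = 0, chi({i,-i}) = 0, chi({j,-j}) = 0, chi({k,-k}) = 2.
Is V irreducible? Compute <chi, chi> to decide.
Not irreducible (reducible): <chi, chi> = 3 > 1.

Why: <chi, chi> = (1/|G|) sum_C |C| * |chi(C)|^2 = (1/8)[1*|4|^2 + 1*|0|^2 + 2*|0|^2 + 2*|0|^2 + 2*|2|^2]
  = (1/8)[(16) + (0) + (0) + (0) + (8)] = 24/8 = 3.
A character is irreducible iff <chi, chi> = 1, so this representation is reducible.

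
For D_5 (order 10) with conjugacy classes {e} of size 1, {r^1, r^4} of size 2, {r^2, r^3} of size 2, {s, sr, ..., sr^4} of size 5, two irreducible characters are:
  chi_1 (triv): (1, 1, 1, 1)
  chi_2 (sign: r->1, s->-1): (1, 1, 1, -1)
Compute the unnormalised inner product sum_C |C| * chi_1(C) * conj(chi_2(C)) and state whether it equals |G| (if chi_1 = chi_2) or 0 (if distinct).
Sum = 0; so <chi_1, chi_2> = 0 (distinct irreducibles are orthogonal).

Justification: Compute term by term over conjugacy classes (|C| * chi_1(C) * conj(chi_2(C))):
  1*(1)*conj(1) + 2*(1)*conj(1) + 2*(1)*conj(1) + 5*(1)*conj(-1)
  = (1) + (2) + (2) + (-5)
  = 0.
Dividing by |G| = 10 gives 0/10 = 0, matching the row-orthogonality relation <chi_1, chi_2> = [chi_1 = chi_2].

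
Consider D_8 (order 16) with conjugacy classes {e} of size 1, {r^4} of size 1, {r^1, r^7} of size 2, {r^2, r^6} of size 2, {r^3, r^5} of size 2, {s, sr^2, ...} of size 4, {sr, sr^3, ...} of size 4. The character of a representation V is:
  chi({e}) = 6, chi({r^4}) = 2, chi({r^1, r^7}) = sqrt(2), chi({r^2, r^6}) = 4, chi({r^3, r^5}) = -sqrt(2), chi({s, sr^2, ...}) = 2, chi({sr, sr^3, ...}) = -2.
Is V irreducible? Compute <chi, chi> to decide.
Not irreducible (reducible): <chi, chi> = 7 > 1.

Working: <chi, chi> = (1/|G|) sum_C |C| * |chi(C)|^2 = (1/16)[1*|6|^2 + 1*|2|^2 + 2*|sqrt(2)|^2 + 2*|4|^2 + 2*|-sqrt(2)|^2 + 4*|2|^2 + 4*|-2|^2]
  = (1/16)[(36) + (4) + (4) + (32) + (4) + (16) + (16)] = 112/16 = 7.
A character is irreducible iff <chi, chi> = 1, so this representation is reducible.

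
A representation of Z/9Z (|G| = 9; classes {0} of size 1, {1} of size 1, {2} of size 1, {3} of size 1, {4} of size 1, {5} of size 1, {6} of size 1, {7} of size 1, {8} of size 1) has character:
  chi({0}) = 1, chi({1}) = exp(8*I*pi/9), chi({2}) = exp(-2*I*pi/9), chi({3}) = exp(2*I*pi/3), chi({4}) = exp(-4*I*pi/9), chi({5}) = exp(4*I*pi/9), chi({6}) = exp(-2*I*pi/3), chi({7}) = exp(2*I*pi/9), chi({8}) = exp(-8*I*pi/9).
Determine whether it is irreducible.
Irreducible: <chi, chi> = 1.

<chi, chi> = (1/|G|) sum_C |C| * |chi(C)|^2 = (1/9)[1*|1|^2 + 1*|exp(8*I*pi/9)|^2 + 1*|exp(-2*I*pi/9)|^2 + 1*|exp(2*I*pi/3)|^2 + 1*|exp(-4*I*pi/9)|^2 + 1*|exp(4*I*pi/9)|^2 + 1*|exp(-2*I*pi/3)|^2 + 1*|exp(2*I*pi/9)|^2 + 1*|exp(-8*I*pi/9)|^2]
  = (1/9)[(1) + (1) + (1) + (1) + (1) + (1) + (1) + (1) + (1)] = 9/9 = 1.
(Exp terms are combined using exp(i*s)*conj(exp(i*t)) = exp(i*(s-t)), and sums of them are collapsed using the identity that for every m > 1 the m distinct m-th roots of unity sum to 0, e.g. 1 + exp(2*I*pi/3) + exp(-2*I*pi/3) = 0.)
A character is irreducible iff <chi, chi> = 1, so this representation is irreducible.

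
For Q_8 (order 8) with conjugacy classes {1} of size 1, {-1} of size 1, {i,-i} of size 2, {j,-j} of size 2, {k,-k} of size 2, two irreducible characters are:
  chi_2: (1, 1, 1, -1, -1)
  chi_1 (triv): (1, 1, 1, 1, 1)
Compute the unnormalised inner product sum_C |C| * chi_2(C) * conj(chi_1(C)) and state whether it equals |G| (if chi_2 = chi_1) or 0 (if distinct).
Sum = 0; so <chi_2, chi_1> = 0 (distinct irreducibles are orthogonal).

Justification: Compute term by term over conjugacy classes (|C| * chi_2(C) * conj(chi_1(C))):
  1*(1)*conj(1) + 1*(1)*conj(1) + 2*(1)*conj(1) + 2*(-1)*conj(1) + 2*(-1)*conj(1)
  = (1) + (1) + (2) + (-2) + (-2)
  = 0.
Dividing by |G| = 8 gives 0/8 = 0, matching the row-orthogonality relation <chi_2, chi_1> = [chi_2 = chi_1].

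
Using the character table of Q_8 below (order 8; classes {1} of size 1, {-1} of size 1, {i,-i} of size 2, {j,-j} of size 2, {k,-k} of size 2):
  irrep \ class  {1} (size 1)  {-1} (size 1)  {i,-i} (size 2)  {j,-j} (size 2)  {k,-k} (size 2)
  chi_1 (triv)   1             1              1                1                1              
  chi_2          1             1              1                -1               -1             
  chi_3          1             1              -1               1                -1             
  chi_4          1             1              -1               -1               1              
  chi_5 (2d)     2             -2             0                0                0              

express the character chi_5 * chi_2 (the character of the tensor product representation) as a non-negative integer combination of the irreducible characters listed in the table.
chi_5 tensor chi_2 = chi_5 (all other irreducibles have multiplicity 0).

Solution. The character of a tensor product is the pointwise product (chi_5 * chi_2)(C) = chi_5(C) * chi_2(C):
  {1}: (2)*(1), {-1}: (-2)*(1), {i,-i}: (0)*(1), {j,-j}: (0)*(-1), {k,-k}: (0)*(-1)
so (chi_5 * chi_2) takes values
  {1} -> 2, {-1} -> -2, {i,-i} -> 0, {j,-j} -> 0, {k,-k} -> 0.
Now take the inner product of this character with each irreducible chi from the table, <chi_5*chi_2, chi> = (1/8) sum_C |C| (chi_5*chi_2)(C) conj(chi(C)):
  <chi_5*chi_2, chi_1> = (1/8)[1*(2)*conj(1) + 1*(-2)*conj(1) + 2*(0)*conj(1) + 2*(0)*conj(1) + 2*(0)*conj(1)]
      = (1/8)[(2) + (-2) + (0) + (0) + (0)] = 0/8 = 0
  <chi_5*chi_2, chi_2> = (1/8)[1*(2)*conj(1) + 1*(-2)*conj(1) + 2*(0)*conj(1) + 2*(0)*conj(-1) + 2*(0)*conj(-1)]
      = (1/8)[(2) + (-2) + (0) + (0) + (0)] = 0/8 = 0
  <chi_5*chi_2, chi_3> = (1/8)[1*(2)*conj(1) + 1*(-2)*conj(1) + 2*(0)*conj(-1) + 2*(0)*conj(1) + 2*(0)*conj(-1)]
      = (1/8)[(2) + (-2) + (0) + (0) + (0)] = 0/8 = 0
  <chi_5*chi_2, chi_4> = (1/8)[1*(2)*conj(1) + 1*(-2)*conj(1) + 2*(0)*conj(-1) + 2*(0)*conj(-1) + 2*(0)*conj(1)]
      = (1/8)[(2) + (-2) + (0) + (0) + (0)] = 0/8 = 0
  <chi_5*chi_2, chi_5> = (1/8)[1*(2)*conj(2) + 1*(-2)*conj(-2) + 2*(0)*conj(0) + 2*(0)*conj(0) + 2*(0)*conj(0)]
      = (1/8)[(4) + (4) + (0) + (0) + (0)] = 8/8 = 1
Hence the multiplicities are chi_5: 1. Dimension check: dim(chi_5)*dim(chi_2) = 2*1 = 2 and sum (mult * dim) = 1*2 = 2.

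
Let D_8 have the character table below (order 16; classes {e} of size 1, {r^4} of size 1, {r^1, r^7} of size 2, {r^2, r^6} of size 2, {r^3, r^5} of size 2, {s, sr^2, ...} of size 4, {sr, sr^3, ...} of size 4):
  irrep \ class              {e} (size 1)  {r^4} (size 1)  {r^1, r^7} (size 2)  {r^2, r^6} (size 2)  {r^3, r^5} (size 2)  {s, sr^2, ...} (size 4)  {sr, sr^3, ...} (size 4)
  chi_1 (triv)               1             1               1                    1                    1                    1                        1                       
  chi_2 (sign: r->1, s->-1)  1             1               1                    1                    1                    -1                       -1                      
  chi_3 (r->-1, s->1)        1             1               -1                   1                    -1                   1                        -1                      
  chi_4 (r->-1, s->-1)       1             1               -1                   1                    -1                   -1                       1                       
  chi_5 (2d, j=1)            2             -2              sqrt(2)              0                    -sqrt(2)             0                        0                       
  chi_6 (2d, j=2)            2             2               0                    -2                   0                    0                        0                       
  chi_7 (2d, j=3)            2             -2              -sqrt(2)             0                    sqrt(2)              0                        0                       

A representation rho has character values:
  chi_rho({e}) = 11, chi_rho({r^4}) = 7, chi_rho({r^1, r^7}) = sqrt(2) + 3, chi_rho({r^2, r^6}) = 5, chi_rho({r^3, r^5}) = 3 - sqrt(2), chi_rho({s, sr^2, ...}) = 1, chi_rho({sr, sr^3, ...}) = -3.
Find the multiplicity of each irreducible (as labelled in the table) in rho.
Multiplicities: chi_1: 2, chi_2: 3, chi_3: 2, chi_4: 0, chi_5: 1, chi_6: 1, chi_7: 0.

Working: Use <chi_rho, chi> = (1/|G|) sum_C |C| * chi_rho(C) * conj(chi(C)) with |G| = 16 for each irreducible chi in the table:
  <chi_rho, chi_1> = (1/16)[1*(11)*conj(1) + 1*(7)*conj(1) + 2*(sqrt(2) + 3)*conj(1) + 2*(5)*conj(1) + 2*(3 - sqrt(2))*conj(1) + 4*(1)*conj(1) + 4*(-3)*conj(1)]
      = (1/16)[(11) + (7) + (2*sqrt(2) + 6) + (10) + (6 - 2*sqrt(2)) + (4) + (-12)] = 32/16 = 2
  <chi_rho, chi_2> = (1/16)[1*(11)*conj(1) + 1*(7)*conj(1) + 2*(sqrt(2) + 3)*conj(1) + 2*(5)*conj(1) + 2*(3 - sqrt(2))*conj(1) + 4*(1)*conj(-1) + 4*(-3)*conj(-1)]
      = (1/16)[(11) + (7) + (2*sqrt(2) + 6) + (10) + (6 - 2*sqrt(2)) + (-4) + (12)] = 48/16 = 3
  <chi_rho, chi_3> = (1/16)[1*(11)*conj(1) + 1*(7)*conj(1) + 2*(sqrt(2) + 3)*conj(-1) + 2*(5)*conj(1) + 2*(3 - sqrt(2))*conj(-1) + 4*(1)*conj(1) + 4*(-3)*conj(-1)]
      = (1/16)[(11) + (7) + (-6 - 2*sqrt(2)) + (10) + (-6 + 2*sqrt(2)) + (4) + (12)] = 32/16 = 2
  <chi_rho, chi_4> = (1/16)[1*(11)*conj(1) + 1*(7)*conj(1) + 2*(sqrt(2) + 3)*conj(-1) + 2*(5)*conj(1) + 2*(3 - sqrt(2))*conj(-1) + 4*(1)*conj(-1) + 4*(-3)*conj(1)]
      = (1/16)[(11) + (7) + (-6 - 2*sqrt(2)) + (10) + (-6 + 2*sqrt(2)) + (-4) + (-12)] = 0/16 = 0
  <chi_rho, chi_5> = (1/16)[1*(11)*conj(2) + 1*(7)*conj(-2) + 2*(sqrt(2) + 3)*conj(sqrt(2)) + 2*(5)*conj(0) + 2*(3 - sqrt(2))*conj(-sqrt(2)) + 4*(1)*conj(0) + 4*(-3)*conj(0)]
      = (1/16)[(22) + (-14) + (4 + 6*sqrt(2)) + (0) + (4 - 6*sqrt(2)) + (0) + (0)] = 16/16 = 1
  <chi_rho, chi_6> = (1/16)[1*(11)*conj(2) + 1*(7)*conj(2) + 2*(sqrt(2) + 3)*conj(0) + 2*(5)*conj(-2) + 2*(3 - sqrt(2))*conj(0) + 4*(1)*conj(0) + 4*(-3)*conj(0)]
      = (1/16)[(22) + (14) + (0) + (-20) + (0) + (0) + (0)] = 16/16 = 1
  <chi_rho, chi_7> = (1/16)[1*(11)*conj(2) + 1*(7)*conj(-2) + 2*(sqrt(2) + 3)*conj(-sqrt(2)) + 2*(5)*conj(0) + 2*(3 - sqrt(2))*conj(sqrt(2)) + 4*(1)*conj(0) + 4*(-3)*conj(0)]
      = (1/16)[(22) + (-14) + (-6*sqrt(2) - 4) + (0) + (-4 + 6*sqrt(2)) + (0) + (0)] = 0/16 = 0
Dimension check: dim(rho) = sum (mult * dim) = 2*1 + 3*1 + 2*1 + 0*1 + 1*2 + 1*2 + 0*2 = 11 = chi_rho(e) = 11.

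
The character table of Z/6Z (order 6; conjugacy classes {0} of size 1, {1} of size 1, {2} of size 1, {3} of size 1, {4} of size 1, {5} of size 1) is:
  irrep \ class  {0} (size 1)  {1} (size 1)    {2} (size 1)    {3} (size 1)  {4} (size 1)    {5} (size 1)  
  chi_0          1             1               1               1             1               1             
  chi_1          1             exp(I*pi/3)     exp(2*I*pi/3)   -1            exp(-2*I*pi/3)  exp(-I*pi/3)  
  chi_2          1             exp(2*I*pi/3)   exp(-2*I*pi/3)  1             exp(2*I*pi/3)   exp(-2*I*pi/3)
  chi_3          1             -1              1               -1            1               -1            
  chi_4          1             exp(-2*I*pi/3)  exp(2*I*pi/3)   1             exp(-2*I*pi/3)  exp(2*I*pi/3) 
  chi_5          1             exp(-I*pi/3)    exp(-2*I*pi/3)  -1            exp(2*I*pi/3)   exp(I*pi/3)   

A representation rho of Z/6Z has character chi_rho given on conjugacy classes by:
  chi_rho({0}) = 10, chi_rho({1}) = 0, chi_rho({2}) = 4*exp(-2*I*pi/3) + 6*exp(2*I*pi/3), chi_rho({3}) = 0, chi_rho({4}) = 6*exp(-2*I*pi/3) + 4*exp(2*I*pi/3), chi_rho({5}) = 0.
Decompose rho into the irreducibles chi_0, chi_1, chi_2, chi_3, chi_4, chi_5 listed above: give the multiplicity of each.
Multiplicities: chi_0: 0, chi_1: 3, chi_2: 2, chi_3: 0, chi_4: 3, chi_5: 2.

Proof sketch: Use <chi_rho, chi> = (1/|G|) sum_C |C| * chi_rho(C) * conj(chi(C)) with |G| = 6 for each irreducible chi in the table:
  <chi_rho, chi_0> = (1/6)[1*(10)*conj(1) + 1*(0)*conj(1) + 1*(4*exp(-2*I*pi/3) + 6*exp(2*I*pi/3))*conj(1) + 1*(0)*conj(1) + 1*(6*exp(-2*I*pi/3) + 4*exp(2*I*pi/3))*conj(1) + 1*(0)*conj(1)]
      = (1/6)[(10) + (0) + (4*exp(-2*I*pi/3) + 6*exp(2*I*pi/3)) + (0) + (6*exp(-2*I*pi/3) + 4*exp(2*I*pi/3)) + (0)] = 0/6 = 0
  <chi_rho, chi_1> = (1/6)[1*(10)*conj(1) + 1*(0)*conj(exp(I*pi/3)) + 1*(4*exp(-2*I*pi/3) + 6*exp(2*I*pi/3))*conj(exp(2*I*pi/3)) + 1*(0)*conj(-1) + 1*(6*exp(-2*I*pi/3) + 4*exp(2*I*pi/3))*conj(exp(-2*I*pi/3)) + 1*(0)*conj(exp(-I*pi/3))]
      = (1/6)[(10) + (0) + (6 + 4*exp(2*I*pi/3)) + (0) + (6 + 4*exp(-2*I*pi/3)) + (0)] = 18/6 = 3
  <chi_rho, chi_2> = (1/6)[1*(10)*conj(1) + 1*(0)*conj(exp(2*I*pi/3)) + 1*(4*exp(-2*I*pi/3) + 6*exp(2*I*pi/3))*conj(exp(-2*I*pi/3)) + 1*(0)*conj(1) + 1*(6*exp(-2*I*pi/3) + 4*exp(2*I*pi/3))*conj(exp(2*I*pi/3)) + 1*(0)*conj(exp(-2*I*pi/3))]
      = (1/6)[(10) + (0) + (4 + 6*exp(-2*I*pi/3)) + (0) + (4 + 6*exp(2*I*pi/3)) + (0)] = 12/6 = 2
  <chi_rho, chi_3> = (1/6)[1*(10)*conj(1) + 1*(0)*conj(-1) + 1*(4*exp(-2*I*pi/3) + 6*exp(2*I*pi/3))*conj(1) + 1*(0)*conj(-1) + 1*(6*exp(-2*I*pi/3) + 4*exp(2*I*pi/3))*conj(1) + 1*(0)*conj(-1)]
      = (1/6)[(10) + (0) + (4*exp(-2*I*pi/3) + 6*exp(2*I*pi/3)) + (0) + (6*exp(-2*I*pi/3) + 4*exp(2*I*pi/3)) + (0)] = 0/6 = 0
  <chi_rho, chi_4> = (1/6)[1*(10)*conj(1) + 1*(0)*conj(exp(-2*I*pi/3)) + 1*(4*exp(-2*I*pi/3) + 6*exp(2*I*pi/3))*conj(exp(2*I*pi/3)) + 1*(0)*conj(1) + 1*(6*exp(-2*I*pi/3) + 4*exp(2*I*pi/3))*conj(exp(-2*I*pi/3)) + 1*(0)*conj(exp(2*I*pi/3))]
      = (1/6)[(10) + (0) + (6 + 4*exp(2*I*pi/3)) + (0) + (6 + 4*exp(-2*I*pi/3)) + (0)] = 18/6 = 3
  <chi_rho, chi_5> = (1/6)[1*(10)*conj(1) + 1*(0)*conj(exp(-I*pi/3)) + 1*(4*exp(-2*I*pi/3) + 6*exp(2*I*pi/3))*conj(exp(-2*I*pi/3)) + 1*(0)*conj(-1) + 1*(6*exp(-2*I*pi/3) + 4*exp(2*I*pi/3))*conj(exp(2*I*pi/3)) + 1*(0)*conj(exp(I*pi/3))]
      = (1/6)[(10) + (0) + (4 + 6*exp(-2*I*pi/3)) + (0) + (4 + 6*exp(2*I*pi/3)) + (0)] = 12/6 = 2
(Exp terms are combined using exp(i*s)*conj(exp(i*t)) = exp(i*(s-t)), and sums of them are collapsed using the identity that for every m > 1 the m distinct m-th roots of unity sum to 0, e.g. 1 + exp(2*I*pi/3) + exp(-2*I*pi/3) = 0.)
Dimension check: dim(rho) = sum (mult * dim) = 0*1 + 3*1 + 2*1 + 0*1 + 3*1 + 2*1 = 10 = chi_rho(e) = 10.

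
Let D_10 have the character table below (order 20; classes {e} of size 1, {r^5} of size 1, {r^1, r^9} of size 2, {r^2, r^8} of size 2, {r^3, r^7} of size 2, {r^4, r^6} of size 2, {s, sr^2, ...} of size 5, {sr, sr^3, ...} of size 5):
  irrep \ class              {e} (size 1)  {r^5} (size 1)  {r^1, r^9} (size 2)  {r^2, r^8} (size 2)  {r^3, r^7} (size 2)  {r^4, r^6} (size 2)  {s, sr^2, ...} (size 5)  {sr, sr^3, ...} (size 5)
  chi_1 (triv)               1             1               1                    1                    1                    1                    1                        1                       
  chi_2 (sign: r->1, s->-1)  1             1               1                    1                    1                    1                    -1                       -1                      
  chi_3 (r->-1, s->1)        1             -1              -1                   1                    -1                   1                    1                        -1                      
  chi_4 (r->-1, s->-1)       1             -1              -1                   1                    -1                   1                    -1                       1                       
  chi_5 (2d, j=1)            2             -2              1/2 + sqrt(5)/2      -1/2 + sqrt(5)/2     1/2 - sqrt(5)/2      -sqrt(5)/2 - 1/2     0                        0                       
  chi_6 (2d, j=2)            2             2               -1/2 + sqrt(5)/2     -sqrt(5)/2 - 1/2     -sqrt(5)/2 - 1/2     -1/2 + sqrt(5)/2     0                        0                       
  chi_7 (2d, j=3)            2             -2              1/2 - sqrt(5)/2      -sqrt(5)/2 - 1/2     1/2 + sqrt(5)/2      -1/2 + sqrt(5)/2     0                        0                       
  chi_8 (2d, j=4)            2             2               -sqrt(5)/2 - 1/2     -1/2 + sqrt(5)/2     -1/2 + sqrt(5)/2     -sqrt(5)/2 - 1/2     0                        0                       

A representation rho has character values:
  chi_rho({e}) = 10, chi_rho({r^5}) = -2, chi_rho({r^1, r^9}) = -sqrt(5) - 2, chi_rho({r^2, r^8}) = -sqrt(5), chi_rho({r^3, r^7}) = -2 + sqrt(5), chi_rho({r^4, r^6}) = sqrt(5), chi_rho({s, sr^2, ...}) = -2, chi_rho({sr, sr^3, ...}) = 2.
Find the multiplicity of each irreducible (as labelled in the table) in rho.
Multiplicities: chi_1: 0, chi_2: 0, chi_3: 0, chi_4: 2, chi_5: 0, chi_6: 1, chi_7: 2, chi_8: 1.

Proof sketch: Use <chi_rho, chi> = (1/|G|) sum_C |C| * chi_rho(C) * conj(chi(C)) with |G| = 20 for each irreducible chi in the table:
  <chi_rho, chi_1> = (1/20)[1*(10)*conj(1) + 1*(-2)*conj(1) + 2*(-sqrt(5) - 2)*conj(1) + 2*(-sqrt(5))*conj(1) + 2*(-2 + sqrt(5))*conj(1) + 2*(sqrt(5))*conj(1) + 5*(-2)*conj(1) + 5*(2)*conj(1)]
      = (1/20)[(10) + (-2) + (-2*sqrt(5) - 4) + (-2*sqrt(5)) + (-4 + 2*sqrt(5)) + (2*sqrt(5)) + (-10) + (10)] = 0/20 = 0
  <chi_rho, chi_2> = (1/20)[1*(10)*conj(1) + 1*(-2)*conj(1) + 2*(-sqrt(5) - 2)*conj(1) + 2*(-sqrt(5))*conj(1) + 2*(-2 + sqrt(5))*conj(1) + 2*(sqrt(5))*conj(1) + 5*(-2)*conj(-1) + 5*(2)*conj(-1)]
      = (1/20)[(10) + (-2) + (-2*sqrt(5) - 4) + (-2*sqrt(5)) + (-4 + 2*sqrt(5)) + (2*sqrt(5)) + (10) + (-10)] = 0/20 = 0
  <chi_rho, chi_3> = (1/20)[1*(10)*conj(1) + 1*(-2)*conj(-1) + 2*(-sqrt(5) - 2)*conj(-1) + 2*(-sqrt(5))*conj(1) + 2*(-2 + sqrt(5))*conj(-1) + 2*(sqrt(5))*conj(1) + 5*(-2)*conj(1) + 5*(2)*conj(-1)]
      = (1/20)[(10) + (2) + (4 + 2*sqrt(5)) + (-2*sqrt(5)) + (4 - 2*sqrt(5)) + (2*sqrt(5)) + (-10) + (-10)] = 0/20 = 0
  <chi_rho, chi_4> = (1/20)[1*(10)*conj(1) + 1*(-2)*conj(-1) + 2*(-sqrt(5) - 2)*conj(-1) + 2*(-sqrt(5))*conj(1) + 2*(-2 + sqrt(5))*conj(-1) + 2*(sqrt(5))*conj(1) + 5*(-2)*conj(-1) + 5*(2)*conj(1)]
      = (1/20)[(10) + (2) + (4 + 2*sqrt(5)) + (-2*sqrt(5)) + (4 - 2*sqrt(5)) + (2*sqrt(5)) + (10) + (10)] = 40/20 = 2
  <chi_rho, chi_5> = (1/20)[1*(10)*conj(2) + 1*(-2)*conj(-2) + 2*(-sqrt(5) - 2)*conj(1/2 + sqrt(5)/2) + 2*(-sqrt(5))*conj(-1/2 + sqrt(5)/2) + 2*(-2 + sqrt(5))*conj(1/2 - sqrt(5)/2) + 2*(sqrt(5))*conj(-sqrt(5)/2 - 1/2) + 5*(-2)*conj(0) + 5*(2)*conj(0)]
      = (1/20)[(20) + (4) + (-7 - 3*sqrt(5)) + (-5 + sqrt(5)) + (-7 + 3*sqrt(5)) + (-5 - sqrt(5)) + (0) + (0)] = 0/20 = 0
  <chi_rho, chi_6> = (1/20)[1*(10)*conj(2) + 1*(-2)*conj(2) + 2*(-sqrt(5) - 2)*conj(-1/2 + sqrt(5)/2) + 2*(-sqrt(5))*conj(-sqrt(5)/2 - 1/2) + 2*(-2 + sqrt(5))*conj(-sqrt(5)/2 - 1/2) + 2*(sqrt(5))*conj(-1/2 + sqrt(5)/2) + 5*(-2)*conj(0) + 5*(2)*conj(0)]
      = (1/20)[(20) + (-4) + (-3 - sqrt(5)) + (sqrt(5) + 5) + (-3 + sqrt(5)) + (5 - sqrt(5)) + (0) + (0)] = 20/20 = 1
  <chi_rho, chi_7> = (1/20)[1*(10)*conj(2) + 1*(-2)*conj(-2) + 2*(-sqrt(5) - 2)*conj(1/2 - sqrt(5)/2) + 2*(-sqrt(5))*conj(-sqrt(5)/2 - 1/2) + 2*(-2 + sqrt(5))*conj(1/2 + sqrt(5)/2) + 2*(sqrt(5))*conj(-1/2 + sqrt(5)/2) + 5*(-2)*conj(0) + 5*(2)*conj(0)]
      = (1/20)[(20) + (4) + (sqrt(5) + 3) + (sqrt(5) + 5) + (3 - sqrt(5)) + (5 - sqrt(5)) + (0) + (0)] = 40/20 = 2
  <chi_rho, chi_8> = (1/20)[1*(10)*conj(2) + 1*(-2)*conj(2) + 2*(-sqrt(5) - 2)*conj(-sqrt(5)/2 - 1/2) + 2*(-sqrt(5))*conj(-1/2 + sqrt(5)/2) + 2*(-2 + sqrt(5))*conj(-1/2 + sqrt(5)/2) + 2*(sqrt(5))*conj(-sqrt(5)/2 - 1/2) + 5*(-2)*conj(0) + 5*(2)*conj(0)]
      = (1/20)[(20) + (-4) + (3*sqrt(5) + 7) + (-5 + sqrt(5)) + (7 - 3*sqrt(5)) + (-5 - sqrt(5)) + (0) + (0)] = 20/20 = 1
Dimension check: dim(rho) = sum (mult * dim) = 0*1 + 0*1 + 0*1 + 2*1 + 0*2 + 1*2 + 2*2 + 1*2 = 10 = chi_rho(e) = 10.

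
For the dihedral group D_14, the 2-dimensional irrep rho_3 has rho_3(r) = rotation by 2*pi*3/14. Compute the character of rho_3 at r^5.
chi_{rho_3}(r^5) = 2*cos(2*pi*3*5/14) = 2*cos(15*pi/7)

Derivation: rho_3(r^5) is rotation by angle 2*pi*3*5/14, whose trace is 2*cos(2*pi*3*5/14) = 2*cos(15*pi/7).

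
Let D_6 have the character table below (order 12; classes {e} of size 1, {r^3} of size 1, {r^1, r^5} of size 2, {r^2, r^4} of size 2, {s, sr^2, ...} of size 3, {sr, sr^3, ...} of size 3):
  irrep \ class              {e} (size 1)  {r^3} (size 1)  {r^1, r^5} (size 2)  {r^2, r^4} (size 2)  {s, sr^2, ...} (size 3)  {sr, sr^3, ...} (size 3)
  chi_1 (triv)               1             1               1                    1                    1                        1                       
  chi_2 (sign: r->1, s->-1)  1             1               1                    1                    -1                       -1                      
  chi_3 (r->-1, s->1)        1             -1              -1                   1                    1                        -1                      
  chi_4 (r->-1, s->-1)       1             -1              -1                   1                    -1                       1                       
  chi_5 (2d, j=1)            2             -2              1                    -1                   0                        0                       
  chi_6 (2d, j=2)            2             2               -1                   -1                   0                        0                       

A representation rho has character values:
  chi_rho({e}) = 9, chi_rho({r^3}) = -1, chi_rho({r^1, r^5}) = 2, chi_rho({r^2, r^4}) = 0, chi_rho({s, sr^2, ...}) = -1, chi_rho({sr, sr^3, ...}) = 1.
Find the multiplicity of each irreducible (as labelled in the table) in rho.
Multiplicities: chi_1: 1, chi_2: 1, chi_3: 0, chi_4: 1, chi_5: 2, chi_6: 1.

Working: Use <chi_rho, chi> = (1/|G|) sum_C |C| * chi_rho(C) * conj(chi(C)) with |G| = 12 for each irreducible chi in the table:
  <chi_rho, chi_1> = (1/12)[1*(9)*conj(1) + 1*(-1)*conj(1) + 2*(2)*conj(1) + 2*(0)*conj(1) + 3*(-1)*conj(1) + 3*(1)*conj(1)]
      = (1/12)[(9) + (-1) + (4) + (0) + (-3) + (3)] = 12/12 = 1
  <chi_rho, chi_2> = (1/12)[1*(9)*conj(1) + 1*(-1)*conj(1) + 2*(2)*conj(1) + 2*(0)*conj(1) + 3*(-1)*conj(-1) + 3*(1)*conj(-1)]
      = (1/12)[(9) + (-1) + (4) + (0) + (3) + (-3)] = 12/12 = 1
  <chi_rho, chi_3> = (1/12)[1*(9)*conj(1) + 1*(-1)*conj(-1) + 2*(2)*conj(-1) + 2*(0)*conj(1) + 3*(-1)*conj(1) + 3*(1)*conj(-1)]
      = (1/12)[(9) + (1) + (-4) + (0) + (-3) + (-3)] = 0/12 = 0
  <chi_rho, chi_4> = (1/12)[1*(9)*conj(1) + 1*(-1)*conj(-1) + 2*(2)*conj(-1) + 2*(0)*conj(1) + 3*(-1)*conj(-1) + 3*(1)*conj(1)]
      = (1/12)[(9) + (1) + (-4) + (0) + (3) + (3)] = 12/12 = 1
  <chi_rho, chi_5> = (1/12)[1*(9)*conj(2) + 1*(-1)*conj(-2) + 2*(2)*conj(1) + 2*(0)*conj(-1) + 3*(-1)*conj(0) + 3*(1)*conj(0)]
      = (1/12)[(18) + (2) + (4) + (0) + (0) + (0)] = 24/12 = 2
  <chi_rho, chi_6> = (1/12)[1*(9)*conj(2) + 1*(-1)*conj(2) + 2*(2)*conj(-1) + 2*(0)*conj(-1) + 3*(-1)*conj(0) + 3*(1)*conj(0)]
      = (1/12)[(18) + (-2) + (-4) + (0) + (0) + (0)] = 12/12 = 1
Dimension check: dim(rho) = sum (mult * dim) = 1*1 + 1*1 + 0*1 + 1*1 + 2*2 + 1*2 = 9 = chi_rho(e) = 9.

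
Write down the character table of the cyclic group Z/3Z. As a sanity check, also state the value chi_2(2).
Character table of Z/3Z (irreps indexed chi_0,...,chi_2 with chi_k(m) = zeta_3^(k*m), zeta_3 = exp(2*pi*i/3)):
  irrep \ class  {0} (size 1)  {1} (size 1)    {2} (size 1)  
  chi_0          1             1               1             
  chi_1          1             exp(2*I*pi/3)   exp(-2*I*pi/3)
  chi_2          1             exp(-2*I*pi/3)  exp(2*I*pi/3) 

Spot check: chi_2(2) = zeta_3^(2*2) = zeta_3^4 = exp(2*I*pi/3).

Working: Z/3Z is abelian, so all 3 irreducible complex representations are 1-dimensional. They are given by chi_k(m) = zeta_3^(k*m) for k = 0,...,2. Row orthogonality: sum_m chi_k(m) conj(chi_l(m)) = 3 * [k = l].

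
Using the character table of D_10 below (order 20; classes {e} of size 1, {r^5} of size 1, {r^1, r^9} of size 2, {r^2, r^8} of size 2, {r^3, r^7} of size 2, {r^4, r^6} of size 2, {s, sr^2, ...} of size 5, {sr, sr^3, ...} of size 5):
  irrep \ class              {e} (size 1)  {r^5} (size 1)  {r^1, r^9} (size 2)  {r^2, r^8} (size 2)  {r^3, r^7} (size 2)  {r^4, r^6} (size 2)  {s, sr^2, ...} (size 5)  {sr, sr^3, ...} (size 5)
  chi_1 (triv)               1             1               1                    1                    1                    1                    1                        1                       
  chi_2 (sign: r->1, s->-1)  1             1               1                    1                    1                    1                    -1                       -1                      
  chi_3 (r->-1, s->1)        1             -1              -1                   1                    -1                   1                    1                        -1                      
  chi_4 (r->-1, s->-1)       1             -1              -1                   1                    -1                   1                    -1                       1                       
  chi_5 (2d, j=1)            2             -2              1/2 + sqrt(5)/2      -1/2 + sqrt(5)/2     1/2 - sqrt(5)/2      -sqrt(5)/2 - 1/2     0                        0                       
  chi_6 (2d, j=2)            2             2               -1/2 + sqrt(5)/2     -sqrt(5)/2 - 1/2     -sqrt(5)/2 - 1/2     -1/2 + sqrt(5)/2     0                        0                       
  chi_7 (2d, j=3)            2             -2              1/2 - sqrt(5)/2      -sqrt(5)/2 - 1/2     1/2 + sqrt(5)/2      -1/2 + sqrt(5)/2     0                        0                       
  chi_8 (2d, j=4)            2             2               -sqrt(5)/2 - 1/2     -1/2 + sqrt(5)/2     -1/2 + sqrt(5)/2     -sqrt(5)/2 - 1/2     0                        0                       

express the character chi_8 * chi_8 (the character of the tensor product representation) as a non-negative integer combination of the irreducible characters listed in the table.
chi_8 tensor chi_8 = chi_1 + chi_2 + chi_6 (all other irreducibles have multiplicity 0).

Working: The character of a tensor product is the pointwise product (chi_8 * chi_8)(C) = chi_8(C) * chi_8(C):
  {e}: (2)*(2), {r^5}: (2)*(2), {r^1, r^9}: (-sqrt(5)/2 - 1/2)*(-sqrt(5)/2 - 1/2), {r^2, r^8}: (-1/2 + sqrt(5)/2)*(-1/2 + sqrt(5)/2), {r^3, r^7}: (-1/2 + sqrt(5)/2)*(-1/2 + sqrt(5)/2), {r^4, r^6}: (-sqrt(5)/2 - 1/2)*(-sqrt(5)/2 - 1/2), {s, sr^2, ...}: (0)*(0), {sr, sr^3, ...}: (0)*(0)
so (chi_8 * chi_8) takes values
  {e} -> 4, {r^5} -> 4, {r^1, r^9} -> sqrt(5)/2 + 3/2, {r^2, r^8} -> 3/2 - sqrt(5)/2, {r^3, r^7} -> 3/2 - sqrt(5)/2, {r^4, r^6} -> sqrt(5)/2 + 3/2, {s, sr^2, ...} -> 0, {sr, sr^3, ...} -> 0.
Now take the inner product of this character with each irreducible chi from the table, <chi_8*chi_8, chi> = (1/20) sum_C |C| (chi_8*chi_8)(C) conj(chi(C)):
  <chi_8*chi_8, chi_1> = (1/20)[1*(4)*conj(1) + 1*(4)*conj(1) + 2*(sqrt(5)/2 + 3/2)*conj(1) + 2*(3/2 - sqrt(5)/2)*conj(1) + 2*(3/2 - sqrt(5)/2)*conj(1) + 2*(sqrt(5)/2 + 3/2)*conj(1) + 5*(0)*conj(1) + 5*(0)*conj(1)]
      = (1/20)[(4) + (4) + (sqrt(5) + 3) + (3 - sqrt(5)) + (3 - sqrt(5)) + (sqrt(5) + 3) + (0) + (0)] = 20/20 = 1
  <chi_8*chi_8, chi_2> = (1/20)[1*(4)*conj(1) + 1*(4)*conj(1) + 2*(sqrt(5)/2 + 3/2)*conj(1) + 2*(3/2 - sqrt(5)/2)*conj(1) + 2*(3/2 - sqrt(5)/2)*conj(1) + 2*(sqrt(5)/2 + 3/2)*conj(1) + 5*(0)*conj(-1) + 5*(0)*conj(-1)]
      = (1/20)[(4) + (4) + (sqrt(5) + 3) + (3 - sqrt(5)) + (3 - sqrt(5)) + (sqrt(5) + 3) + (0) + (0)] = 20/20 = 1
  <chi_8*chi_8, chi_3> = (1/20)[1*(4)*conj(1) + 1*(4)*conj(-1) + 2*(sqrt(5)/2 + 3/2)*conj(-1) + 2*(3/2 - sqrt(5)/2)*conj(1) + 2*(3/2 - sqrt(5)/2)*conj(-1) + 2*(sqrt(5)/2 + 3/2)*conj(1) + 5*(0)*conj(1) + 5*(0)*conj(-1)]
      = (1/20)[(4) + (-4) + (-3 - sqrt(5)) + (3 - sqrt(5)) + (-3 + sqrt(5)) + (sqrt(5) + 3) + (0) + (0)] = 0/20 = 0
  <chi_8*chi_8, chi_4> = (1/20)[1*(4)*conj(1) + 1*(4)*conj(-1) + 2*(sqrt(5)/2 + 3/2)*conj(-1) + 2*(3/2 - sqrt(5)/2)*conj(1) + 2*(3/2 - sqrt(5)/2)*conj(-1) + 2*(sqrt(5)/2 + 3/2)*conj(1) + 5*(0)*conj(-1) + 5*(0)*conj(1)]
      = (1/20)[(4) + (-4) + (-3 - sqrt(5)) + (3 - sqrt(5)) + (-3 + sqrt(5)) + (sqrt(5) + 3) + (0) + (0)] = 0/20 = 0
  <chi_8*chi_8, chi_5> = (1/20)[1*(4)*conj(2) + 1*(4)*conj(-2) + 2*(sqrt(5)/2 + 3/2)*conj(1/2 + sqrt(5)/2) + 2*(3/2 - sqrt(5)/2)*conj(-1/2 + sqrt(5)/2) + 2*(3/2 - sqrt(5)/2)*conj(1/2 - sqrt(5)/2) + 2*(sqrt(5)/2 + 3/2)*conj(-sqrt(5)/2 - 1/2) + 5*(0)*conj(0) + 5*(0)*conj(0)]
      = (1/20)[(8) + (-8) + (4 + 2*sqrt(5)) + (-4 + 2*sqrt(5)) + (4 - 2*sqrt(5)) + (-2*sqrt(5) - 4) + (0) + (0)] = 0/20 = 0
  <chi_8*chi_8, chi_6> = (1/20)[1*(4)*conj(2) + 1*(4)*conj(2) + 2*(sqrt(5)/2 + 3/2)*conj(-1/2 + sqrt(5)/2) + 2*(3/2 - sqrt(5)/2)*conj(-sqrt(5)/2 - 1/2) + 2*(3/2 - sqrt(5)/2)*conj(-sqrt(5)/2 - 1/2) + 2*(sqrt(5)/2 + 3/2)*conj(-1/2 + sqrt(5)/2) + 5*(0)*conj(0) + 5*(0)*conj(0)]
      = (1/20)[(8) + (8) + (1 + sqrt(5)) + (1 - sqrt(5)) + (1 - sqrt(5)) + (1 + sqrt(5)) + (0) + (0)] = 20/20 = 1
  <chi_8*chi_8, chi_7> = (1/20)[1*(4)*conj(2) + 1*(4)*conj(-2) + 2*(sqrt(5)/2 + 3/2)*conj(1/2 - sqrt(5)/2) + 2*(3/2 - sqrt(5)/2)*conj(-sqrt(5)/2 - 1/2) + 2*(3/2 - sqrt(5)/2)*conj(1/2 + sqrt(5)/2) + 2*(sqrt(5)/2 + 3/2)*conj(-1/2 + sqrt(5)/2) + 5*(0)*conj(0) + 5*(0)*conj(0)]
      = (1/20)[(8) + (-8) + (-sqrt(5) - 1) + (1 - sqrt(5)) + (-1 + sqrt(5)) + (1 + sqrt(5)) + (0) + (0)] = 0/20 = 0
  <chi_8*chi_8, chi_8> = (1/20)[1*(4)*conj(2) + 1*(4)*conj(2) + 2*(sqrt(5)/2 + 3/2)*conj(-sqrt(5)/2 - 1/2) + 2*(3/2 - sqrt(5)/2)*conj(-1/2 + sqrt(5)/2) + 2*(3/2 - sqrt(5)/2)*conj(-1/2 + sqrt(5)/2) + 2*(sqrt(5)/2 + 3/2)*conj(-sqrt(5)/2 - 1/2) + 5*(0)*conj(0) + 5*(0)*conj(0)]
      = (1/20)[(8) + (8) + (-2*sqrt(5) - 4) + (-4 + 2*sqrt(5)) + (-4 + 2*sqrt(5)) + (-2*sqrt(5) - 4) + (0) + (0)] = 0/20 = 0
Hence the multiplicities are chi_1: 1, chi_2: 1, chi_6: 1. Dimension check: dim(chi_8)*dim(chi_8) = 2*2 = 4 and sum (mult * dim) = 1*1 + 1*1 + 1*2 = 4.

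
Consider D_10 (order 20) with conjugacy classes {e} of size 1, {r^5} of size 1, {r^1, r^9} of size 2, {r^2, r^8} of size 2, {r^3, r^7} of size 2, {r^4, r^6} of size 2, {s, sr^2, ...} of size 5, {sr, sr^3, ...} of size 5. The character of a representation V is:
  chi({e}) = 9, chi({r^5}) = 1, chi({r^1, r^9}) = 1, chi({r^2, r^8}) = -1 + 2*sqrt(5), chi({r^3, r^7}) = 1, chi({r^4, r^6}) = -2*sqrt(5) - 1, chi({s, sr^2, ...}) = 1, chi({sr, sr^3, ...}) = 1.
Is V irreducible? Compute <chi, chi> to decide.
Not irreducible (reducible): <chi, chi> = 9 > 1.

Reasoning: <chi, chi> = (1/|G|) sum_C |C| * |chi(C)|^2 = (1/20)[1*|9|^2 + 1*|1|^2 + 2*|1|^2 + 2*|-1 + 2*sqrt(5)|^2 + 2*|1|^2 + 2*|-2*sqrt(5) - 1|^2 + 5*|1|^2 + 5*|1|^2]
  = (1/20)[(81) + (1) + (2) + (42 - 8*sqrt(5)) + (2) + (8*sqrt(5) + 42) + (5) + (5)] = 180/20 = 9.
A character is irreducible iff <chi, chi> = 1, so this representation is reducible.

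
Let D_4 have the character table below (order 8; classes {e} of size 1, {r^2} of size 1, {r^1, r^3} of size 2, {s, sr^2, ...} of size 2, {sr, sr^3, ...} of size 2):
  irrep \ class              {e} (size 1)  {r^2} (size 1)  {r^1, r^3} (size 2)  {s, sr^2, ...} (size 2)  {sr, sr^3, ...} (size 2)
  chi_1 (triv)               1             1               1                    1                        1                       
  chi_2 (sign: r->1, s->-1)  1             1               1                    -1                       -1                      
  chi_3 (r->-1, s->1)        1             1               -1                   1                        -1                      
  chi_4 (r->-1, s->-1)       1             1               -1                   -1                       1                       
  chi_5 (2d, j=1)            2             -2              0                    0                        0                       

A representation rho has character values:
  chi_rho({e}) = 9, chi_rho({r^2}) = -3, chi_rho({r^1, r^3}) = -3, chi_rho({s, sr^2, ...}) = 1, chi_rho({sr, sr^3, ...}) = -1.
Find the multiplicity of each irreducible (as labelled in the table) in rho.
Multiplicities: chi_1: 0, chi_2: 0, chi_3: 2, chi_4: 1, chi_5: 3.

Argument: Use <chi_rho, chi> = (1/|G|) sum_C |C| * chi_rho(C) * conj(chi(C)) with |G| = 8 for each irreducible chi in the table:
  <chi_rho, chi_1> = (1/8)[1*(9)*conj(1) + 1*(-3)*conj(1) + 2*(-3)*conj(1) + 2*(1)*conj(1) + 2*(-1)*conj(1)]
      = (1/8)[(9) + (-3) + (-6) + (2) + (-2)] = 0/8 = 0
  <chi_rho, chi_2> = (1/8)[1*(9)*conj(1) + 1*(-3)*conj(1) + 2*(-3)*conj(1) + 2*(1)*conj(-1) + 2*(-1)*conj(-1)]
      = (1/8)[(9) + (-3) + (-6) + (-2) + (2)] = 0/8 = 0
  <chi_rho, chi_3> = (1/8)[1*(9)*conj(1) + 1*(-3)*conj(1) + 2*(-3)*conj(-1) + 2*(1)*conj(1) + 2*(-1)*conj(-1)]
      = (1/8)[(9) + (-3) + (6) + (2) + (2)] = 16/8 = 2
  <chi_rho, chi_4> = (1/8)[1*(9)*conj(1) + 1*(-3)*conj(1) + 2*(-3)*conj(-1) + 2*(1)*conj(-1) + 2*(-1)*conj(1)]
      = (1/8)[(9) + (-3) + (6) + (-2) + (-2)] = 8/8 = 1
  <chi_rho, chi_5> = (1/8)[1*(9)*conj(2) + 1*(-3)*conj(-2) + 2*(-3)*conj(0) + 2*(1)*conj(0) + 2*(-1)*conj(0)]
      = (1/8)[(18) + (6) + (0) + (0) + (0)] = 24/8 = 3
Dimension check: dim(rho) = sum (mult * dim) = 0*1 + 0*1 + 2*1 + 1*1 + 3*2 = 9 = chi_rho(e) = 9.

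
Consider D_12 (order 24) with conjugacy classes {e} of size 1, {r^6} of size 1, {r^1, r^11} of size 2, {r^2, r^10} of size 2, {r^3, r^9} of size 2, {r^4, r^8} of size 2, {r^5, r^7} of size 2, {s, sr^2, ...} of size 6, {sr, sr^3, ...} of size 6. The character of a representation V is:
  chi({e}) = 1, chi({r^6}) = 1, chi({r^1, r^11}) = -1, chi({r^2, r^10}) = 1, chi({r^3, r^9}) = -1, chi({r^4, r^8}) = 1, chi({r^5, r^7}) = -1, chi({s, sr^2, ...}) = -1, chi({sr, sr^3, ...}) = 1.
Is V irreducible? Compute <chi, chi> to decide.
Irreducible: <chi, chi> = 1.

Justification: <chi, chi> = (1/|G|) sum_C |C| * |chi(C)|^2 = (1/24)[1*|1|^2 + 1*|1|^2 + 2*|-1|^2 + 2*|1|^2 + 2*|-1|^2 + 2*|1|^2 + 2*|-1|^2 + 6*|-1|^2 + 6*|1|^2]
  = (1/24)[(1) + (1) + (2) + (2) + (2) + (2) + (2) + (6) + (6)] = 24/24 = 1.
A character is irreducible iff <chi, chi> = 1, so this representation is irreducible.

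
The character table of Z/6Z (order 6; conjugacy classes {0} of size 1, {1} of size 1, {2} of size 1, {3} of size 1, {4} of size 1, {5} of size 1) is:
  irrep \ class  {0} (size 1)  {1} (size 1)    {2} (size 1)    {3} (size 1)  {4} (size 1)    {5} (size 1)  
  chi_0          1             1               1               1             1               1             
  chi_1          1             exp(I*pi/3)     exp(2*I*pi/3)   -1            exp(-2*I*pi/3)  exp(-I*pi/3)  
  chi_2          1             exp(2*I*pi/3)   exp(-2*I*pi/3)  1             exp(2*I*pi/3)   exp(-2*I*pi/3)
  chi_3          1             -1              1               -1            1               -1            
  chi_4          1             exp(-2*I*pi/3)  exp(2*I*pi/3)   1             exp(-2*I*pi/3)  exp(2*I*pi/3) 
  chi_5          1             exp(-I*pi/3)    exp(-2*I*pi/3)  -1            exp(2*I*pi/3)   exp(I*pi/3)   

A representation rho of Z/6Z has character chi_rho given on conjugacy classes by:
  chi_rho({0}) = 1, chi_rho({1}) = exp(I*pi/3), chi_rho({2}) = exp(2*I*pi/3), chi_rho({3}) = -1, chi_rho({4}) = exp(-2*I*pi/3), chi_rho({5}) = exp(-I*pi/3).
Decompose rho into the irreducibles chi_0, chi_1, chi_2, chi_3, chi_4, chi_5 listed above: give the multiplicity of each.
Multiplicities: chi_0: 0, chi_1: 1, chi_2: 0, chi_3: 0, chi_4: 0, chi_5: 0.

Solution. Use <chi_rho, chi> = (1/|G|) sum_C |C| * chi_rho(C) * conj(chi(C)) with |G| = 6 for each irreducible chi in the table:
  <chi_rho, chi_0> = (1/6)[1*(1)*conj(1) + 1*(exp(I*pi/3))*conj(1) + 1*(exp(2*I*pi/3))*conj(1) + 1*(-1)*conj(1) + 1*(exp(-2*I*pi/3))*conj(1) + 1*(exp(-I*pi/3))*conj(1)]
      = (1/6)[(1) + (exp(I*pi/3)) + (exp(2*I*pi/3)) + (-1) + (exp(-2*I*pi/3)) + (exp(-I*pi/3))] = 0/6 = 0
  <chi_rho, chi_1> = (1/6)[1*(1)*conj(1) + 1*(exp(I*pi/3))*conj(exp(I*pi/3)) + 1*(exp(2*I*pi/3))*conj(exp(2*I*pi/3)) + 1*(-1)*conj(-1) + 1*(exp(-2*I*pi/3))*conj(exp(-2*I*pi/3)) + 1*(exp(-I*pi/3))*conj(exp(-I*pi/3))]
      = (1/6)[(1) + (1) + (1) + (1) + (1) + (1)] = 6/6 = 1
  <chi_rho, chi_2> = (1/6)[1*(1)*conj(1) + 1*(exp(I*pi/3))*conj(exp(2*I*pi/3)) + 1*(exp(2*I*pi/3))*conj(exp(-2*I*pi/3)) + 1*(-1)*conj(1) + 1*(exp(-2*I*pi/3))*conj(exp(2*I*pi/3)) + 1*(exp(-I*pi/3))*conj(exp(-2*I*pi/3))]
      = (1/6)[(1) + (exp(-I*pi/3)) + (exp(-2*I*pi/3)) + (-1) + (exp(2*I*pi/3)) + (exp(I*pi/3))] = 0/6 = 0
  <chi_rho, chi_3> = (1/6)[1*(1)*conj(1) + 1*(exp(I*pi/3))*conj(-1) + 1*(exp(2*I*pi/3))*conj(1) + 1*(-1)*conj(-1) + 1*(exp(-2*I*pi/3))*conj(1) + 1*(exp(-I*pi/3))*conj(-1)]
      = (1/6)[(1) + (-exp(I*pi/3)) + (exp(2*I*pi/3)) + (1) + (exp(-2*I*pi/3)) + (-exp(-I*pi/3))] = 0/6 = 0
  <chi_rho, chi_4> = (1/6)[1*(1)*conj(1) + 1*(exp(I*pi/3))*conj(exp(-2*I*pi/3)) + 1*(exp(2*I*pi/3))*conj(exp(2*I*pi/3)) + 1*(-1)*conj(1) + 1*(exp(-2*I*pi/3))*conj(exp(-2*I*pi/3)) + 1*(exp(-I*pi/3))*conj(exp(2*I*pi/3))]
      = (1/6)[(1) + (-1) + (1) + (-1) + (1) + (-1)] = 0/6 = 0
  <chi_rho, chi_5> = (1/6)[1*(1)*conj(1) + 1*(exp(I*pi/3))*conj(exp(-I*pi/3)) + 1*(exp(2*I*pi/3))*conj(exp(-2*I*pi/3)) + 1*(-1)*conj(-1) + 1*(exp(-2*I*pi/3))*conj(exp(2*I*pi/3)) + 1*(exp(-I*pi/3))*conj(exp(I*pi/3))]
      = (1/6)[(1) + (exp(2*I*pi/3)) + (exp(-2*I*pi/3)) + (1) + (exp(2*I*pi/3)) + (exp(-2*I*pi/3))] = 0/6 = 0
(Exp terms are combined using exp(i*s)*conj(exp(i*t)) = exp(i*(s-t)), and sums of them are collapsed using the identity that for every m > 1 the m distinct m-th roots of unity sum to 0, e.g. 1 + exp(2*I*pi/3) + exp(-2*I*pi/3) = 0.)
Dimension check: dim(rho) = sum (mult * dim) = 0*1 + 1*1 + 0*1 + 0*1 + 0*1 + 0*1 = 1 = chi_rho(e) = 1.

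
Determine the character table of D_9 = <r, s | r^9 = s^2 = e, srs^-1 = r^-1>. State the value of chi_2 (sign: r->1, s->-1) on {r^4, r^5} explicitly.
Conjugacy classes: {e} of size 1, {r^1, r^8} of size 2, {r^2, r^7} of size 2, {r^3, r^6} of size 2, {r^4, r^5} of size 2, {s, sr, ..., sr^8} of size 9.
Character table:
  irrep \ class              {e} (size 1)  {r^1, r^8} (size 2)  {r^2, r^7} (size 2)  {r^3, r^6} (size 2)  {r^4, r^5} (size 2)  {s, sr, ..., sr^8} (size 9)
  chi_1 (triv)               1             1                    1                    1                    1                    1                          
  chi_2 (sign: r->1, s->-1)  1             1                    1                    1                    1                    -1                         
  chi_3 (2d, j=1)            2             2*cos(2*pi/9)        2*cos(4*pi/9)        -1                   -2*cos(pi/9)         0                          
  chi_4 (2d, j=2)            2             2*cos(4*pi/9)        -2*cos(pi/9)         -1                   2*cos(2*pi/9)        0                          
  chi_5 (2d, j=3)            2             -1                   -1                   2                    -1                   0                          
  chi_6 (2d, j=4)            2             -2*cos(pi/9)         2*cos(2*pi/9)        -1                   2*cos(4*pi/9)        0                          

Spot check: chi_2 (sign: r->1, s->-1) on {r^4, r^5} = 1.

Argument: D_9 has order 2*9 = 18 with 6 conjugacy classes, hence 6 irreducibles. Sum of squared dims 1 + 1 + 4 + 4 + 4 + 4 = 18 = |G|. Linear characters come from the abelianisation; the 2-dimensional irreps have character r^k -> 2*cos(2*pi*j*k/9), reflections -> 0.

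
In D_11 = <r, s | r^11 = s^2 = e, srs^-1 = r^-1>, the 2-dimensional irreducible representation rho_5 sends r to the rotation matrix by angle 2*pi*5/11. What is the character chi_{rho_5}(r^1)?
chi_{rho_5}(r^1) = 2*cos(2*pi*5*1/11) = -2*cos(pi/11)

Explanation: rho_5(r^1) is rotation by angle 2*pi*5*1/11, whose trace is 2*cos(2*pi*5*1/11) = -2*cos(pi/11).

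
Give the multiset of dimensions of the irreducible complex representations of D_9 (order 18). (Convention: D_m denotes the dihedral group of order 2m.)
Dimensions: 1, 1, 2, 2, 2, 2

Why: There are 6 irreducibles (= number of conjugacy classes). Their dimensions d_i satisfy sum d_i^2 = |G| = 18: 1 + 1 + 4 + 4 + 4 + 4 = 18.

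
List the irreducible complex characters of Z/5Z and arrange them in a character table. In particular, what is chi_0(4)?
Character table of Z/5Z (irreps indexed chi_0,...,chi_4 with chi_k(m) = zeta_5^(k*m), zeta_5 = exp(2*pi*i/5)):
  irrep \ class  {0} (size 1)  {1} (size 1)    {2} (size 1)    {3} (size 1)    {4} (size 1)  
  chi_0          1             1               1               1               1             
  chi_1          1             exp(2*I*pi/5)   exp(4*I*pi/5)   exp(-4*I*pi/5)  exp(-2*I*pi/5)
  chi_2          1             exp(4*I*pi/5)   exp(-2*I*pi/5)  exp(2*I*pi/5)   exp(-4*I*pi/5)
  chi_3          1             exp(-4*I*pi/5)  exp(2*I*pi/5)   exp(-2*I*pi/5)  exp(4*I*pi/5) 
  chi_4          1             exp(-2*I*pi/5)  exp(-4*I*pi/5)  exp(4*I*pi/5)   exp(2*I*pi/5) 

Spot check: chi_0(4) = zeta_5^(0*4) = zeta_5^0 = 1.

Argument: Z/5Z is abelian, so all 5 irreducible complex representations are 1-dimensional. They are given by chi_k(m) = zeta_5^(k*m) for k = 0,...,4. Row orthogonality: sum_m chi_k(m) conj(chi_l(m)) = 5 * [k = l].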